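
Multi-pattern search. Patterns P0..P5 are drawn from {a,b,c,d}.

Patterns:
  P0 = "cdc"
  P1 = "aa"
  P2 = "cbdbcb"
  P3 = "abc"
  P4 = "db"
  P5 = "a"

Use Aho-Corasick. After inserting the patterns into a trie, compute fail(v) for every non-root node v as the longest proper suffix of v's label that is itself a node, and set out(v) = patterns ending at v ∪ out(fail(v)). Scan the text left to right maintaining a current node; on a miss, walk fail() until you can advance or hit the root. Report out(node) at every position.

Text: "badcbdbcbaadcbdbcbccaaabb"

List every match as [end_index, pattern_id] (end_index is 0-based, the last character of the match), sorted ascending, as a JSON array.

Build automaton:
Trie nodes:
  n0 'ε': a→4 c→1 d→13
  n1 'c': b→6 d→2
  n2 'cd': c→3
  n3 'cdc': ·  ←P0
  n4 'a': a→5 b→11  ←P5
  n5 'aa': ·  ←P1
  n6 'cb': d→7
  n7 'cbd': b→8
  n8 'cbdb': c→9
  n9 'cbdbc': b→10
  n10 'cbdbcb': ·  ←P2
  n11 'ab': c→12
  n12 'abc': ·  ←P3
  n13 'd': b→14
  n14 'db': ·  ←P4

BFS fail/out derivation:
  fail(1) 'c': from fail(0)=0 chase 'c': 0 ⇒ 0;  out=∅∪out(0)=∅
  fail(4) 'a': from fail(0)=0 chase 'a': 0 ⇒ 0;  out={5}∪out(0)={5}
  fail(13) 'd': from fail(0)=0 chase 'd': 0 ⇒ 0;  out=∅∪out(0)=∅
  fail(2) 'cd': from fail(1)=0 chase 'd': 0 ⇒ 13;  out=∅∪out(13)=∅
  fail(5) 'aa': from fail(4)=0 chase 'a': 0 ⇒ 4;  out={1}∪out(4)={1,5}
  fail(6) 'cb': from fail(1)=0 chase 'b': 0 ⇒ 0;  out=∅∪out(0)=∅
  fail(11) 'ab': from fail(4)=0 chase 'b': 0 ⇒ 0;  out=∅∪out(0)=∅
  fail(14) 'db': from fail(13)=0 chase 'b': 0 ⇒ 0;  out={4}∪out(0)={4}
  fail(3) 'cdc': from fail(2)=13 chase 'c': 13→0 ⇒ 1;  out={0}∪out(1)={0}
  fail(7) 'cbd': from fail(6)=0 chase 'd': 0 ⇒ 13;  out=∅∪out(13)=∅
  fail(12) 'abc': from fail(11)=0 chase 'c': 0 ⇒ 1;  out={3}∪out(1)={3}
  fail(8) 'cbdb': from fail(7)=13 chase 'b': 13 ⇒ 14;  out=∅∪out(14)={4}
  fail(9) 'cbdbc': from fail(8)=14 chase 'c': 14→0 ⇒ 1;  out=∅∪out(1)=∅
  fail(10) 'cbdbcb': from fail(9)=1 chase 'b': 1 ⇒ 6;  out={2}∪out(6)={2}

Text stream:
i=0 'b': node 0→0
i=1 'a': node 0→4  → match P5@[1:1]
i=2 'd': node 4→13 (fail-walked)
i=3 'c': node 13→1 (fail-walked)
i=4 'b': node 1→6
i=5 'd': node 6→7
i=6 'b': node 7→8  → match P4@[5:6]
i=7 'c': node 8→9
i=8 'b': node 9→10  → match P2@[3:8]
i=9 'a': node 10→4 (fail-walked)  → match P5@[9:9]
i=10 'a': node 4→5  → match P1@[9:10],P5@[10:10]
i=11 'd': node 5→13 (fail-walked)
i=12 'c': node 13→1 (fail-walked)
i=13 'b': node 1→6
i=14 'd': node 6→7
i=15 'b': node 7→8  → match P4@[14:15]
i=16 'c': node 8→9
i=17 'b': node 9→10  → match P2@[12:17]
i=18 'c': node 10→1 (fail-walked)
i=19 'c': node 1→1 (fail-walked)
i=20 'a': node 1→4 (fail-walked)  → match P5@[20:20]
i=21 'a': node 4→5  → match P1@[20:21],P5@[21:21]
i=22 'a': node 5→5 (fail-walked)  → match P1@[21:22],P5@[22:22]
i=23 'b': node 5→11 (fail-walked)
i=24 'b': node 11→0 (fail-walked)

Matches: [[1,5],[6,4],[8,2],[9,5],[10,1],[10,5],[15,4],[17,2],[20,5],[21,1],[21,5],[22,1],[22,5]]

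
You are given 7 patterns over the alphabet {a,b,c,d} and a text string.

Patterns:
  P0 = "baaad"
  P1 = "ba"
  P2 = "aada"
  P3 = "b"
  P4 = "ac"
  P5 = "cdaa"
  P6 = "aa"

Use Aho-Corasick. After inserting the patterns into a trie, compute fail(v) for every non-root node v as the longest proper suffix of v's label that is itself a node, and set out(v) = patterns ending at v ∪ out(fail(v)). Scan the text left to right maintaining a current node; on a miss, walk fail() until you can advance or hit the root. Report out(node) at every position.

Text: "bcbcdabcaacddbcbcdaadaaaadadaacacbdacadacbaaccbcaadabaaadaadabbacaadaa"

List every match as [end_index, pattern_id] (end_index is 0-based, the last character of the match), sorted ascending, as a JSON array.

Build automaton:
Trie (insert patterns):
  n0 'ε': a→6 b→1 c→11
  n1 'b': a→2  [P3 ends]
  n2 'ba': a→3  [P1 ends]
  n3 'baa': a→4
  n4 'baaa': d→5
  n5 'baaad': ·  [P0 ends]
  n6 'a': a→7 c→10
  n7 'aa': d→8  [P6 ends]
  n8 'aad': a→9
  n9 'aada': ·  [P2 ends]
  n10 'ac': ·  [P4 ends]
  n11 'c': d→12
  n12 'cd': a→13
  n13 'cda': a→14
  n14 'cdaa': ·  [P5 ends]

BFS fail/out derivation:
  n1('b'): parent n0 fail=0; on 'b' 0 → fail=0;  out {3}∪∅={3}
  n6('a'): parent n0 fail=0; on 'a' 0 → fail=0;  out ∅∪∅=∅
  n11('c'): parent n0 fail=0; on 'c' 0 → fail=0;  out ∅∪∅=∅
  n2('ba'): parent n1 fail=0; on 'a' 0 → fail=6;  out {1}∪∅={1}
  n7('aa'): parent n6 fail=0; on 'a' 0 → fail=6;  out {6}∪∅={6}
  n10('ac'): parent n6 fail=0; on 'c' 0 → fail=11;  out {4}∪∅={4}
  n12('cd'): parent n11 fail=0; on 'd' 0 → fail=0;  out ∅∪∅=∅
  n3('baa'): parent n2 fail=6; on 'a' 6 → fail=7;  out ∅∪{6}={6}
  n8('aad'): parent n7 fail=6; on 'd' 6→0 → fail=0;  out ∅∪∅=∅
  n13('cda'): parent n12 fail=0; on 'a' 0 → fail=6;  out ∅∪∅=∅
  n4('baaa'): parent n3 fail=7; on 'a' 7→6 → fail=7;  out ∅∪{6}={6}
  n9('aada'): parent n8 fail=0; on 'a' 0 → fail=6;  out {2}∪∅={2}
  n14('cdaa'): parent n13 fail=6; on 'a' 6 → fail=7;  out {5}∪{6}={5,6}
  n5('baaad'): parent n4 fail=7; on 'd' 7 → fail=8;  out {0}∪∅={0}

Scan:
i=0 'b': node 0→1  emit P3@[0:0]
i=1 'c': node 1→11 ·f
i=2 'b': node 11→1 ·f  emit P3@[2:2]
i=3 'c': node 1→11 ·f
i=4 'd': node 11→12
i=5 'a': node 12→13
i=6 'b': node 13→1 ·f  emit P3@[6:6]
i=7 'c': node 1→11 ·f
i=8 'a': node 11→6 ·f
i=9 'a': node 6→7  emit P6@[8:9]
i=10 'c': node 7→10 ·f  emit P4@[9:10]
i=11 'd': node 10→12 ·f
i=12 'd': node 12→0 ·f
i=13 'b': node 0→1  emit P3@[13:13]
i=14 'c': node 1→11 ·f
i=15 'b': node 11→1 ·f  emit P3@[15:15]
i=16 'c': node 1→11 ·f
i=17 'd': node 11→12
i=18 'a': node 12→13
i=19 'a': node 13→14  emit P5@[16:19],P6@[18:19]
i=20 'd': node 14→8 ·f
i=21 'a': node 8→9  emit P2@[18:21]
i=22 'a': node 9→7 ·f  emit P6@[21:22]
i=23 'a': node 7→7 ·f  emit P6@[22:23]
i=24 'a': node 7→7 ·f  emit P6@[23:24]
i=25 'd': node 7→8
i=26 'a': node 8→9  emit P2@[23:26]
i=27 'd': node 9→0 ·f
i=28 'a': node 0→6
i=29 'a': node 6→7  emit P6@[28:29]
i=30 'c': node 7→10 ·f  emit P4@[29:30]
i=31 'a': node 10→6 ·f
i=32 'c': node 6→10  emit P4@[31:32]
i=33 'b': node 10→1 ·f  emit P3@[33:33]
i=34 'd': node 1→0 ·f
i=35 'a': node 0→6
i=36 'c': node 6→10  emit P4@[35:36]
i=37 'a': node 10→6 ·f
i=38 'd': node 6→0 ·f
i=39 'a': node 0→6
i=40 'c': node 6→10  emit P4@[39:40]
i=41 'b': node 10→1 ·f  emit P3@[41:41]
i=42 'a': node 1→2  emit P1@[41:42]
i=43 'a': node 2→3  emit P6@[42:43]
i=44 'c': node 3→10 ·f  emit P4@[43:44]
i=45 'c': node 10→11 ·f
i=46 'b': node 11→1 ·f  emit P3@[46:46]
i=47 'c': node 1→11 ·f
i=48 'a': node 11→6 ·f
i=49 'a': node 6→7  emit P6@[48:49]
i=50 'd': node 7→8
i=51 'a': node 8→9  emit P2@[48:51]
i=52 'b': node 9→1 ·f  emit P3@[52:52]
i=53 'a': node 1→2  emit P1@[52:53]
i=54 'a': node 2→3  emit P6@[53:54]
i=55 'a': node 3→4  emit P6@[54:55]
i=56 'd': node 4→5  emit P0@[52:56]
i=57 'a': node 5→9 ·f  emit P2@[54:57]
i=58 'a': node 9→7 ·f  emit P6@[57:58]
i=59 'd': node 7→8
i=60 'a': node 8→9  emit P2@[57:60]
i=61 'b': node 9→1 ·f  emit P3@[61:61]
i=62 'b': node 1→1 ·f  emit P3@[62:62]
i=63 'a': node 1→2  emit P1@[62:63]
i=64 'c': node 2→10 ·f  emit P4@[63:64]
i=65 'a': node 10→6 ·f
i=66 'a': node 6→7  emit P6@[65:66]
i=67 'd': node 7→8
i=68 'a': node 8→9  emit P2@[65:68]
i=69 'a': node 9→7 ·f  emit P6@[68:69]

All matches (sorted): [[0,3],[2,3],[6,3],[9,6],[10,4],[13,3],[15,3],[19,5],[19,6],[21,2],[22,6],[23,6],[24,6],[26,2],[29,6],[30,4],[32,4],[33,3],[36,4],[40,4],[41,3],[42,1],[43,6],[44,4],[46,3],[49,6],[51,2],[52,3],[53,1],[54,6],[55,6],[56,0],[57,2],[58,6],[60,2],[61,3],[62,3],[63,1],[64,4],[66,6],[68,2],[69,6]]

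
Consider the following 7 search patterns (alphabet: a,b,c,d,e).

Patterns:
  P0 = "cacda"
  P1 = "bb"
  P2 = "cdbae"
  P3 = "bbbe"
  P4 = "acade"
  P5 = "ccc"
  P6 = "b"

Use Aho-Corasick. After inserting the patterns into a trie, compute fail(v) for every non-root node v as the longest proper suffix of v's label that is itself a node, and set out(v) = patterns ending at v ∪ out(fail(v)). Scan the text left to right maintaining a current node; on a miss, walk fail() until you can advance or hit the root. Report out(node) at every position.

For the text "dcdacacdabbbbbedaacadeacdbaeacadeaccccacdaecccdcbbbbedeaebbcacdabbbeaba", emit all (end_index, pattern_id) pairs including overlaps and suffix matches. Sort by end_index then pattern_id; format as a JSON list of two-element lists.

Construct AC machine:
Trie (insert patterns):
  n0 'ε': a→14 b→6 c→1
  n1 'c': a→2 c→19 d→8
  n2 'ca': c→3
  n3 'cac': d→4
  n4 'cacd': a→5
  n5 'cacda': ·  [P0 ends]
  n6 'b': b→7  [P6 ends]
  n7 'bb': b→12  [P1 ends]
  n8 'cd': b→9
  n9 'cdb': a→10
  n10 'cdba': e→11
  n11 'cdbae': ·  [P2 ends]
  n12 'bbb': e→13
  n13 'bbbe': ·  [P3 ends]
  n14 'a': c→15
  n15 'ac': a→16
  n16 'aca': d→17
  n17 'acad': e→18
  n18 'acade': ·  [P4 ends]
  n19 'cc': c→20
  n20 'ccc': ·  [P5 ends]

BFS fail/out derivation:
  fail(1) 'c': from fail(0)=0 chase 'c': 0 ⇒ 0;  out=∅∪out(0)=∅
  fail(6) 'b': from fail(0)=0 chase 'b': 0 ⇒ 0;  out={6}∪out(0)={6}
  fail(14) 'a': from fail(0)=0 chase 'a': 0 ⇒ 0;  out=∅∪out(0)=∅
  fail(2) 'ca': from fail(1)=0 chase 'a': 0 ⇒ 14;  out=∅∪out(14)=∅
  fail(7) 'bb': from fail(6)=0 chase 'b': 0 ⇒ 6;  out={1}∪out(6)={1,6}
  fail(8) 'cd': from fail(1)=0 chase 'd': 0 ⇒ 0;  out=∅∪out(0)=∅
  fail(15) 'ac': from fail(14)=0 chase 'c': 0 ⇒ 1;  out=∅∪out(1)=∅
  fail(19) 'cc': from fail(1)=0 chase 'c': 0 ⇒ 1;  out=∅∪out(1)=∅
  fail(3) 'cac': from fail(2)=14 chase 'c': 14 ⇒ 15;  out=∅∪out(15)=∅
  fail(9) 'cdb': from fail(8)=0 chase 'b': 0 ⇒ 6;  out=∅∪out(6)={6}
  fail(12) 'bbb': from fail(7)=6 chase 'b': 6 ⇒ 7;  out=∅∪out(7)={1,6}
  fail(16) 'aca': from fail(15)=1 chase 'a': 1 ⇒ 2;  out=∅∪out(2)=∅
  fail(20) 'ccc': from fail(19)=1 chase 'c': 1 ⇒ 19;  out={5}∪out(19)={5}
  fail(4) 'cacd': from fail(3)=15 chase 'd': 15→1 ⇒ 8;  out=∅∪out(8)=∅
  fail(10) 'cdba': from fail(9)=6 chase 'a': 6→0 ⇒ 14;  out=∅∪out(14)=∅
  fail(13) 'bbbe': from fail(12)=7 chase 'e': 7→6→0 ⇒ 0;  out={3}∪out(0)={3}
  fail(17) 'acad': from fail(16)=2 chase 'd': 2→14→0 ⇒ 0;  out=∅∪out(0)=∅
  fail(5) 'cacda': from fail(4)=8 chase 'a': 8→0 ⇒ 14;  out={0}∪out(14)={0}
  fail(11) 'cdbae': from fail(10)=14 chase 'e': 14→0 ⇒ 0;  out={2}∪out(0)={2}
  fail(18) 'acade': from fail(17)=0 chase 'e': 0 ⇒ 0;  out={4}∪out(0)={4}

Scan:
i=0 'd': node 0→0
i=1 'c': node 0→1
i=2 'd': node 1→8
i=3 'a': node 8→14 (fail-walked)
i=4 'c': node 14→15
i=5 'a': node 15→16
i=6 'c': node 16→3 (fail-walked)
i=7 'd': node 3→4
i=8 'a': node 4→5  emit P0@[4:8]
i=9 'b': node 5→6 (fail-walked)  emit P6@[9:9]
i=10 'b': node 6→7  emit P1@[9:10],P6@[10:10]
i=11 'b': node 7→12  emit P1@[10:11],P6@[11:11]
i=12 'b': node 12→12 (fail-walked)  emit P1@[11:12],P6@[12:12]
i=13 'b': node 12→12 (fail-walked)  emit P1@[12:13],P6@[13:13]
i=14 'e': node 12→13  emit P3@[11:14]
i=15 'd': node 13→0 (fail-walked)
i=16 'a': node 0→14
i=17 'a': node 14→14 (fail-walked)
i=18 'c': node 14→15
i=19 'a': node 15→16
i=20 'd': node 16→17
i=21 'e': node 17→18  emit P4@[17:21]
i=22 'a': node 18→14 (fail-walked)
i=23 'c': node 14→15
i=24 'd': node 15→8 (fail-walked)
i=25 'b': node 8→9  emit P6@[25:25]
i=26 'a': node 9→10
i=27 'e': node 10→11  emit P2@[23:27]
i=28 'a': node 11→14 (fail-walked)
i=29 'c': node 14→15
i=30 'a': node 15→16
i=31 'd': node 16→17
i=32 'e': node 17→18  emit P4@[28:32]
i=33 'a': node 18→14 (fail-walked)
i=34 'c': node 14→15
i=35 'c': node 15→19 (fail-walked)
i=36 'c': node 19→20  emit P5@[34:36]
i=37 'c': node 20→20 (fail-walked)  emit P5@[35:37]
i=38 'a': node 20→2 (fail-walked)
i=39 'c': node 2→3
i=40 'd': node 3→4
i=41 'a': node 4→5  emit P0@[37:41]
i=42 'e': node 5→0 (fail-walked)
i=43 'c': node 0→1
i=44 'c': node 1→19
i=45 'c': node 19→20  emit P5@[43:45]
i=46 'd': node 20→8 (fail-walked)
i=47 'c': node 8→1 (fail-walked)
i=48 'b': node 1→6 (fail-walked)  emit P6@[48:48]
i=49 'b': node 6→7  emit P1@[48:49],P6@[49:49]
i=50 'b': node 7→12  emit P1@[49:50],P6@[50:50]
i=51 'b': node 12→12 (fail-walked)  emit P1@[50:51],P6@[51:51]
i=52 'e': node 12→13  emit P3@[49:52]
i=53 'd': node 13→0 (fail-walked)
i=54 'e': node 0→0
i=55 'a': node 0→14
i=56 'e': node 14→0 (fail-walked)
i=57 'b': node 0→6  emit P6@[57:57]
i=58 'b': node 6→7  emit P1@[57:58],P6@[58:58]
i=59 'c': node 7→1 (fail-walked)
i=60 'a': node 1→2
i=61 'c': node 2→3
i=62 'd': node 3→4
i=63 'a': node 4→5  emit P0@[59:63]
i=64 'b': node 5→6 (fail-walked)  emit P6@[64:64]
i=65 'b': node 6→7  emit P1@[64:65],P6@[65:65]
i=66 'b': node 7→12  emit P1@[65:66],P6@[66:66]
i=67 'e': node 12→13  emit P3@[64:67]
i=68 'a': node 13→14 (fail-walked)
i=69 'b': node 14→6 (fail-walked)  emit P6@[69:69]
i=70 'a': node 6→14 (fail-walked)

Matches: [[8,0],[9,6],[10,1],[10,6],[11,1],[11,6],[12,1],[12,6],[13,1],[13,6],[14,3],[21,4],[25,6],[27,2],[32,4],[36,5],[37,5],[41,0],[45,5],[48,6],[49,1],[49,6],[50,1],[50,6],[51,1],[51,6],[52,3],[57,6],[58,1],[58,6],[63,0],[64,6],[65,1],[65,6],[66,1],[66,6],[67,3],[69,6]]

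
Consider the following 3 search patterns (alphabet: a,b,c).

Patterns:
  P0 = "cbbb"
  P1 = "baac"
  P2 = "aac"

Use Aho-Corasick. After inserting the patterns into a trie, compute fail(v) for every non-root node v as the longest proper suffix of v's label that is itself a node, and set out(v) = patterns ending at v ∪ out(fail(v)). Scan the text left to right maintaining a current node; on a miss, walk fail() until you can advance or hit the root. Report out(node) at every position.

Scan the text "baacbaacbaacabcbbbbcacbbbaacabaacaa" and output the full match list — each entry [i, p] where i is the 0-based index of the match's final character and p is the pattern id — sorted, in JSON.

Build:
Trie (insert patterns):
  0='ε' goto a→9 b→5 c→1
  1='c' goto b→2
  2='cb' goto b→3
  3='cbb' goto b→4
  4='cbbb' goto ·  [P0 ends]
  5='b' goto a→6
  6='ba' goto a→7
  7='baa' goto c→8
  8='baac' goto ·  [P1 ends]
  9='a' goto a→10
  10='aa' goto c→11
  11='aac' goto ·  [P2 ends]

BFS fail/out derivation:
  fail(1) 'c': from fail(0)=0 chase 'c': 0 ⇒ 0;  out=∅∪out(0)=∅
  fail(5) 'b': from fail(0)=0 chase 'b': 0 ⇒ 0;  out=∅∪out(0)=∅
  fail(9) 'a': from fail(0)=0 chase 'a': 0 ⇒ 0;  out=∅∪out(0)=∅
  fail(2) 'cb': from fail(1)=0 chase 'b': 0 ⇒ 5;  out=∅∪out(5)=∅
  fail(6) 'ba': from fail(5)=0 chase 'a': 0 ⇒ 9;  out=∅∪out(9)=∅
  fail(10) 'aa': from fail(9)=0 chase 'a': 0 ⇒ 9;  out=∅∪out(9)=∅
  fail(3) 'cbb': from fail(2)=5 chase 'b': 5→0 ⇒ 5;  out=∅∪out(5)=∅
  fail(7) 'baa': from fail(6)=9 chase 'a': 9 ⇒ 10;  out=∅∪out(10)=∅
  fail(11) 'aac': from fail(10)=9 chase 'c': 9→0 ⇒ 1;  out={2}∪out(1)={2}
  fail(4) 'cbbb': from fail(3)=5 chase 'b': 5→0 ⇒ 5;  out={0}∪out(5)={0}
  fail(8) 'baac': from fail(7)=10 chase 'c': 10 ⇒ 11;  out={1}∪out(11)={1,2}

Text stream:
pos 0 'b': at 5
pos 1 'a': at 6
pos 2 'a': at 7
pos 3 'c': at 8  emit P1@[0:3],P2@[1:3]
pos 4 'b': at 2 (via fail)
pos 5 'a': at 6 (via fail)
pos 6 'a': at 7
pos 7 'c': at 8  emit P1@[4:7],P2@[5:7]
pos 8 'b': at 2 (via fail)
pos 9 'a': at 6 (via fail)
pos 10 'a': at 7
pos 11 'c': at 8  emit P1@[8:11],P2@[9:11]
pos 12 'a': at 9 (via fail)
pos 13 'b': at 5 (via fail)
pos 14 'c': at 1 (via fail)
pos 15 'b': at 2
pos 16 'b': at 3
pos 17 'b': at 4  emit P0@[14:17]
pos 18 'b': at 5 (via fail)
pos 19 'c': at 1 (via fail)
pos 20 'a': at 9 (via fail)
pos 21 'c': at 1 (via fail)
pos 22 'b': at 2
pos 23 'b': at 3
pos 24 'b': at 4  emit P0@[21:24]
pos 25 'a': at 6 (via fail)
pos 26 'a': at 7
pos 27 'c': at 8  emit P1@[24:27],P2@[25:27]
pos 28 'a': at 9 (via fail)
pos 29 'b': at 5 (via fail)
pos 30 'a': at 6
pos 31 'a': at 7
pos 32 'c': at 8  emit P1@[29:32],P2@[30:32]
pos 33 'a': at 9 (via fail)
pos 34 'a': at 10

Matches: [[3,1],[3,2],[7,1],[7,2],[11,1],[11,2],[17,0],[24,0],[27,1],[27,2],[32,1],[32,2]]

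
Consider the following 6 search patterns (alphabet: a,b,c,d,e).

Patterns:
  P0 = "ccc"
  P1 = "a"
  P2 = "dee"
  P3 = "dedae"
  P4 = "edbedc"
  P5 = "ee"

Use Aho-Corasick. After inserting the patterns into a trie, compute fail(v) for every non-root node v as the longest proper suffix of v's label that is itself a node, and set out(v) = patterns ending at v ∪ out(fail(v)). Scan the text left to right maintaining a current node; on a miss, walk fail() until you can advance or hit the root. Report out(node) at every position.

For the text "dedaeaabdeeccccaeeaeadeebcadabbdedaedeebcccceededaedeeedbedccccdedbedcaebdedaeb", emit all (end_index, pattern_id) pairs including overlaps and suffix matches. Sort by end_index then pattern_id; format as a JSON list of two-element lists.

Construct AC machine:
Trie nodes:
  0='ε' goto a→4 c→1 d→5 e→11
  1='c' goto c→2
  2='cc' goto c→3
  3='ccc' goto ·  ←P0
  4='a' goto ·  ←P1
  5='d' goto e→6
  6='de' goto d→8 e→7
  7='dee' goto ·  ←P2
  8='ded' goto a→9
  9='deda' goto e→10
  10='dedae' goto ·  ←P3
  11='e' goto d→12 e→17
  12='ed' goto b→13
  13='edb' goto e→14
  14='edbe' goto d→15
  15='edbed' goto c→16
  16='edbedc' goto ·  ←P4
  17='ee' goto ·  ←P5

BFS fail/out derivation:
  n1('c'): parent n0 fail=0; on 'c' 0 → fail=0;  out ∅∪∅=∅
  n4('a'): parent n0 fail=0; on 'a' 0 → fail=0;  out {1}∪∅={1}
  n5('d'): parent n0 fail=0; on 'd' 0 → fail=0;  out ∅∪∅=∅
  n11('e'): parent n0 fail=0; on 'e' 0 → fail=0;  out ∅∪∅=∅
  n2('cc'): parent n1 fail=0; on 'c' 0 → fail=1;  out ∅∪∅=∅
  n6('de'): parent n5 fail=0; on 'e' 0 → fail=11;  out ∅∪∅=∅
  n12('ed'): parent n11 fail=0; on 'd' 0 → fail=5;  out ∅∪∅=∅
  n17('ee'): parent n11 fail=0; on 'e' 0 → fail=11;  out {5}∪∅={5}
  n3('ccc'): parent n2 fail=1; on 'c' 1 → fail=2;  out {0}∪∅={0}
  n7('dee'): parent n6 fail=11; on 'e' 11 → fail=17;  out {2}∪{5}={2,5}
  n8('ded'): parent n6 fail=11; on 'd' 11 → fail=12;  out ∅∪∅=∅
  n13('edb'): parent n12 fail=5; on 'b' 5→0 → fail=0;  out ∅∪∅=∅
  n9('deda'): parent n8 fail=12; on 'a' 12→5→0 → fail=4;  out ∅∪{1}={1}
  n14('edbe'): parent n13 fail=0; on 'e' 0 → fail=11;  out ∅∪∅=∅
  n10('dedae'): parent n9 fail=4; on 'e' 4→0 → fail=11;  out {3}∪∅={3}
  n15('edbed'): parent n14 fail=11; on 'd' 11 → fail=12;  out ∅∪∅=∅
  n16('edbedc'): parent n15 fail=12; on 'c' 12→5→0 → fail=1;  out {4}∪∅={4}

Text stream:
pos 0 'd': at 5
pos 1 'e': at 6
pos 2 'd': at 8
pos 3 'a': at 9  → match P1@[3:3]
pos 4 'e': at 10  → match P3@[0:4]
pos 5 'a': at 4 (fail-walked)  → match P1@[5:5]
pos 6 'a': at 4 (fail-walked)  → match P1@[6:6]
pos 7 'b': at 0 (fail-walked)
pos 8 'd': at 5
pos 9 'e': at 6
pos 10 'e': at 7  → match P2@[8:10],P5@[9:10]
pos 11 'c': at 1 (fail-walked)
pos 12 'c': at 2
pos 13 'c': at 3  → match P0@[11:13]
pos 14 'c': at 3 (fail-walked)  → match P0@[12:14]
pos 15 'a': at 4 (fail-walked)  → match P1@[15:15]
pos 16 'e': at 11 (fail-walked)
pos 17 'e': at 17  → match P5@[16:17]
pos 18 'a': at 4 (fail-walked)  → match P1@[18:18]
pos 19 'e': at 11 (fail-walked)
pos 20 'a': at 4 (fail-walked)  → match P1@[20:20]
pos 21 'd': at 5 (fail-walked)
pos 22 'e': at 6
pos 23 'e': at 7  → match P2@[21:23],P5@[22:23]
pos 24 'b': at 0 (fail-walked)
pos 25 'c': at 1
pos 26 'a': at 4 (fail-walked)  → match P1@[26:26]
pos 27 'd': at 5 (fail-walked)
pos 28 'a': at 4 (fail-walked)  → match P1@[28:28]
pos 29 'b': at 0 (fail-walked)
pos 30 'b': at 0
pos 31 'd': at 5
pos 32 'e': at 6
pos 33 'd': at 8
pos 34 'a': at 9  → match P1@[34:34]
pos 35 'e': at 10  → match P3@[31:35]
pos 36 'd': at 12 (fail-walked)
pos 37 'e': at 6 (fail-walked)
pos 38 'e': at 7  → match P2@[36:38],P5@[37:38]
pos 39 'b': at 0 (fail-walked)
pos 40 'c': at 1
pos 41 'c': at 2
pos 42 'c': at 3  → match P0@[40:42]
pos 43 'c': at 3 (fail-walked)  → match P0@[41:43]
pos 44 'e': at 11 (fail-walked)
pos 45 'e': at 17  → match P5@[44:45]
pos 46 'd': at 12 (fail-walked)
pos 47 'e': at 6 (fail-walked)
pos 48 'd': at 8
pos 49 'a': at 9  → match P1@[49:49]
pos 50 'e': at 10  → match P3@[46:50]
pos 51 'd': at 12 (fail-walked)
pos 52 'e': at 6 (fail-walked)
pos 53 'e': at 7  → match P2@[51:53],P5@[52:53]
pos 54 'e': at 17 (fail-walked)  → match P5@[53:54]
pos 55 'd': at 12 (fail-walked)
pos 56 'b': at 13
pos 57 'e': at 14
pos 58 'd': at 15
pos 59 'c': at 16  → match P4@[54:59]
pos 60 'c': at 2 (fail-walked)
pos 61 'c': at 3  → match P0@[59:61]
pos 62 'c': at 3 (fail-walked)  → match P0@[60:62]
pos 63 'd': at 5 (fail-walked)
pos 64 'e': at 6
pos 65 'd': at 8
pos 66 'b': at 13 (fail-walked)
pos 67 'e': at 14
pos 68 'd': at 15
pos 69 'c': at 16  → match P4@[64:69]
pos 70 'a': at 4 (fail-walked)  → match P1@[70:70]
pos 71 'e': at 11 (fail-walked)
pos 72 'b': at 0 (fail-walked)
pos 73 'd': at 5
pos 74 'e': at 6
pos 75 'd': at 8
pos 76 'a': at 9  → match P1@[76:76]
pos 77 'e': at 10  → match P3@[73:77]
pos 78 'b': at 0 (fail-walked)

Matches: [[3,1],[4,3],[5,1],[6,1],[10,2],[10,5],[13,0],[14,0],[15,1],[17,5],[18,1],[20,1],[23,2],[23,5],[26,1],[28,1],[34,1],[35,3],[38,2],[38,5],[42,0],[43,0],[45,5],[49,1],[50,3],[53,2],[53,5],[54,5],[59,4],[61,0],[62,0],[69,4],[70,1],[76,1],[77,3]]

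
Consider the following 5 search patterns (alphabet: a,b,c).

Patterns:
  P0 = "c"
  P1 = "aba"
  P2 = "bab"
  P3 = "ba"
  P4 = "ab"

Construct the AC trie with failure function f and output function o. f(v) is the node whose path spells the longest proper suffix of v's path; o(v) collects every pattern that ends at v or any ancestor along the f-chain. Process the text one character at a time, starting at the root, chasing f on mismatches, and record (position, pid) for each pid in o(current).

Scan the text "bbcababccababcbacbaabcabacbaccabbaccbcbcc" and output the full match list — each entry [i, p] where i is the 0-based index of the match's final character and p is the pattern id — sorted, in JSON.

Build:
Trie (insert patterns):
  0='ε' goto a→2 b→5 c→1
  1='c' goto ·  ←P0
  2='a' goto b→3
  3='ab' goto a→4  ←P4
  4='aba' goto ·  ←P1
  5='b' goto a→6
  6='ba' goto b→7  ←P3
  7='bab' goto ·  ←P2

BFS fail/out derivation:
  n1('c'): parent n0 fail=0; on 'c' 0 → fail=0;  out {0}∪∅={0}
  n2('a'): parent n0 fail=0; on 'a' 0 → fail=0;  out ∅∪∅=∅
  n5('b'): parent n0 fail=0; on 'b' 0 → fail=0;  out ∅∪∅=∅
  n3('ab'): parent n2 fail=0; on 'b' 0 → fail=5;  out {4}∪∅={4}
  n6('ba'): parent n5 fail=0; on 'a' 0 → fail=2;  out {3}∪∅={3}
  n4('aba'): parent n3 fail=5; on 'a' 5 → fail=6;  out {1}∪{3}={1,3}
  n7('bab'): parent n6 fail=2; on 'b' 2 → fail=3;  out {2}∪{4}={2,4}

Text stream:
pos 0 'b': at 5
pos 1 'b': at 5 (via fail)
pos 2 'c': at 1 (via fail)  ** P0@[2:2]
pos 3 'a': at 2 (via fail)
pos 4 'b': at 3  ** P4@[3:4]
pos 5 'a': at 4  ** P1@[3:5],P3@[4:5]
pos 6 'b': at 7 (via fail)  ** P2@[4:6],P4@[5:6]
pos 7 'c': at 1 (via fail)  ** P0@[7:7]
pos 8 'c': at 1 (via fail)  ** P0@[8:8]
pos 9 'a': at 2 (via fail)
pos 10 'b': at 3  ** P4@[9:10]
pos 11 'a': at 4  ** P1@[9:11],P3@[10:11]
pos 12 'b': at 7 (via fail)  ** P2@[10:12],P4@[11:12]
pos 13 'c': at 1 (via fail)  ** P0@[13:13]
pos 14 'b': at 5 (via fail)
pos 15 'a': at 6  ** P3@[14:15]
pos 16 'c': at 1 (via fail)  ** P0@[16:16]
pos 17 'b': at 5 (via fail)
pos 18 'a': at 6  ** P3@[17:18]
pos 19 'a': at 2 (via fail)
pos 20 'b': at 3  ** P4@[19:20]
pos 21 'c': at 1 (via fail)  ** P0@[21:21]
pos 22 'a': at 2 (via fail)
pos 23 'b': at 3  ** P4@[22:23]
pos 24 'a': at 4  ** P1@[22:24],P3@[23:24]
pos 25 'c': at 1 (via fail)  ** P0@[25:25]
pos 26 'b': at 5 (via fail)
pos 27 'a': at 6  ** P3@[26:27]
pos 28 'c': at 1 (via fail)  ** P0@[28:28]
pos 29 'c': at 1 (via fail)  ** P0@[29:29]
pos 30 'a': at 2 (via fail)
pos 31 'b': at 3  ** P4@[30:31]
pos 32 'b': at 5 (via fail)
pos 33 'a': at 6  ** P3@[32:33]
pos 34 'c': at 1 (via fail)  ** P0@[34:34]
pos 35 'c': at 1 (via fail)  ** P0@[35:35]
pos 36 'b': at 5 (via fail)
pos 37 'c': at 1 (via fail)  ** P0@[37:37]
pos 38 'b': at 5 (via fail)
pos 39 'c': at 1 (via fail)  ** P0@[39:39]
pos 40 'c': at 1 (via fail)  ** P0@[40:40]

Matches: [[2,0],[4,4],[5,1],[5,3],[6,2],[6,4],[7,0],[8,0],[10,4],[11,1],[11,3],[12,2],[12,4],[13,0],[15,3],[16,0],[18,3],[20,4],[21,0],[23,4],[24,1],[24,3],[25,0],[27,3],[28,0],[29,0],[31,4],[33,3],[34,0],[35,0],[37,0],[39,0],[40,0]]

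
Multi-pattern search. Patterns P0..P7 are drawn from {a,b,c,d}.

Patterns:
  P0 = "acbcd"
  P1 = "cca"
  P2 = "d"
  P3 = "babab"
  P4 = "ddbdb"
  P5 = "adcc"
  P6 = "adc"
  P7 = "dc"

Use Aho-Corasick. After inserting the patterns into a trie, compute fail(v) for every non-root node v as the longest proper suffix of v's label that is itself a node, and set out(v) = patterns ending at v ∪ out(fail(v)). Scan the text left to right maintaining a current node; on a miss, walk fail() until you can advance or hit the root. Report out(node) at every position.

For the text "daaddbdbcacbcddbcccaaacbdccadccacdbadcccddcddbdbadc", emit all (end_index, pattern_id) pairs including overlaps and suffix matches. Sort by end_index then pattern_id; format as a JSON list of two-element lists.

Build:
Trie nodes:
  0='ε' goto a→1 b→10 c→6 d→9
  1='a' goto c→2 d→19
  2='ac' goto b→3
  3='acb' goto c→4
  4='acbc' goto d→5
  5='acbcd' goto ·  ←P0
  6='c' goto c→7
  7='cc' goto a→8
  8='cca' goto ·  ←P1
  9='d' goto c→22 d→15  ←P2
  10='b' goto a→11
  11='ba' goto b→12
  12='bab' goto a→13
  13='baba' goto b→14
  14='babab' goto ·  ←P3
  15='dd' goto b→16
  16='ddb' goto d→17
  17='ddbd' goto b→18
  18='ddbdb' goto ·  ←P4
  19='ad' goto c→20
  20='adc' goto c→21  ←P6
  21='adcc' goto ·  ←P5
  22='dc' goto ·  ←P7

Failure links (BFS by depth):
  fail(1) 'a': from fail(0)=0 chase 'a': 0 ⇒ 0;  out=∅∪out(0)=∅
  fail(6) 'c': from fail(0)=0 chase 'c': 0 ⇒ 0;  out=∅∪out(0)=∅
  fail(9) 'd': from fail(0)=0 chase 'd': 0 ⇒ 0;  out={2}∪out(0)={2}
  fail(10) 'b': from fail(0)=0 chase 'b': 0 ⇒ 0;  out=∅∪out(0)=∅
  fail(2) 'ac': from fail(1)=0 chase 'c': 0 ⇒ 6;  out=∅∪out(6)=∅
  fail(7) 'cc': from fail(6)=0 chase 'c': 0 ⇒ 6;  out=∅∪out(6)=∅
  fail(11) 'ba': from fail(10)=0 chase 'a': 0 ⇒ 1;  out=∅∪out(1)=∅
  fail(15) 'dd': from fail(9)=0 chase 'd': 0 ⇒ 9;  out=∅∪out(9)={2}
  fail(19) 'ad': from fail(1)=0 chase 'd': 0 ⇒ 9;  out=∅∪out(9)={2}
  fail(22) 'dc': from fail(9)=0 chase 'c': 0 ⇒ 6;  out={7}∪out(6)={7}
  fail(3) 'acb': from fail(2)=6 chase 'b': 6→0 ⇒ 10;  out=∅∪out(10)=∅
  fail(8) 'cca': from fail(7)=6 chase 'a': 6→0 ⇒ 1;  out={1}∪out(1)={1}
  fail(12) 'bab': from fail(11)=1 chase 'b': 1→0 ⇒ 10;  out=∅∪out(10)=∅
  fail(16) 'ddb': from fail(15)=9 chase 'b': 9→0 ⇒ 10;  out=∅∪out(10)=∅
  fail(20) 'adc': from fail(19)=9 chase 'c': 9 ⇒ 22;  out={6}∪out(22)={6,7}
  fail(4) 'acbc': from fail(3)=10 chase 'c': 10→0 ⇒ 6;  out=∅∪out(6)=∅
  fail(13) 'baba': from fail(12)=10 chase 'a': 10 ⇒ 11;  out=∅∪out(11)=∅
  fail(17) 'ddbd': from fail(16)=10 chase 'd': 10→0 ⇒ 9;  out=∅∪out(9)={2}
  fail(21) 'adcc': from fail(20)=22 chase 'c': 22→6 ⇒ 7;  out={5}∪out(7)={5}
  fail(5) 'acbcd': from fail(4)=6 chase 'd': 6→0 ⇒ 9;  out={0}∪out(9)={0,2}
  fail(14) 'babab': from fail(13)=11 chase 'b': 11 ⇒ 12;  out={3}∪out(12)={3}
  fail(18) 'ddbdb': from fail(17)=9 chase 'b': 9→0 ⇒ 10;  out={4}∪out(10)={4}

Run:
pos 0 'd': at 9  ** P2@[0:0]
pos 1 'a': at 1 (fail-walked)
pos 2 'a': at 1 (fail-walked)
pos 3 'd': at 19  ** P2@[3:3]
pos 4 'd': at 15 (fail-walked)  ** P2@[4:4]
pos 5 'b': at 16
pos 6 'd': at 17  ** P2@[6:6]
pos 7 'b': at 18  ** P4@[3:7]
pos 8 'c': at 6 (fail-walked)
pos 9 'a': at 1 (fail-walked)
pos 10 'c': at 2
pos 11 'b': at 3
pos 12 'c': at 4
pos 13 'd': at 5  ** P0@[9:13],P2@[13:13]
pos 14 'd': at 15 (fail-walked)  ** P2@[14:14]
pos 15 'b': at 16
pos 16 'c': at 6 (fail-walked)
pos 17 'c': at 7
pos 18 'c': at 7 (fail-walked)
pos 19 'a': at 8  ** P1@[17:19]
pos 20 'a': at 1 (fail-walked)
pos 21 'a': at 1 (fail-walked)
pos 22 'c': at 2
pos 23 'b': at 3
pos 24 'd': at 9 (fail-walked)  ** P2@[24:24]
pos 25 'c': at 22  ** P7@[24:25]
pos 26 'c': at 7 (fail-walked)
pos 27 'a': at 8  ** P1@[25:27]
pos 28 'd': at 19 (fail-walked)  ** P2@[28:28]
pos 29 'c': at 20  ** P6@[27:29],P7@[28:29]
pos 30 'c': at 21  ** P5@[27:30]
pos 31 'a': at 8 (fail-walked)  ** P1@[29:31]
pos 32 'c': at 2 (fail-walked)
pos 33 'd': at 9 (fail-walked)  ** P2@[33:33]
pos 34 'b': at 10 (fail-walked)
pos 35 'a': at 11
pos 36 'd': at 19 (fail-walked)  ** P2@[36:36]
pos 37 'c': at 20  ** P6@[35:37],P7@[36:37]
pos 38 'c': at 21  ** P5@[35:38]
pos 39 'c': at 7 (fail-walked)
pos 40 'd': at 9 (fail-walked)  ** P2@[40:40]
pos 41 'd': at 15  ** P2@[41:41]
pos 42 'c': at 22 (fail-walked)  ** P7@[41:42]
pos 43 'd': at 9 (fail-walked)  ** P2@[43:43]
pos 44 'd': at 15  ** P2@[44:44]
pos 45 'b': at 16
pos 46 'd': at 17  ** P2@[46:46]
pos 47 'b': at 18  ** P4@[43:47]
pos 48 'a': at 11 (fail-walked)
pos 49 'd': at 19 (fail-walked)  ** P2@[49:49]
pos 50 'c': at 20  ** P6@[48:50],P7@[49:50]

Result: [[0,2],[3,2],[4,2],[6,2],[7,4],[13,0],[13,2],[14,2],[19,1],[24,2],[25,7],[27,1],[28,2],[29,6],[29,7],[30,5],[31,1],[33,2],[36,2],[37,6],[37,7],[38,5],[40,2],[41,2],[42,7],[43,2],[44,2],[46,2],[47,4],[49,2],[50,6],[50,7]]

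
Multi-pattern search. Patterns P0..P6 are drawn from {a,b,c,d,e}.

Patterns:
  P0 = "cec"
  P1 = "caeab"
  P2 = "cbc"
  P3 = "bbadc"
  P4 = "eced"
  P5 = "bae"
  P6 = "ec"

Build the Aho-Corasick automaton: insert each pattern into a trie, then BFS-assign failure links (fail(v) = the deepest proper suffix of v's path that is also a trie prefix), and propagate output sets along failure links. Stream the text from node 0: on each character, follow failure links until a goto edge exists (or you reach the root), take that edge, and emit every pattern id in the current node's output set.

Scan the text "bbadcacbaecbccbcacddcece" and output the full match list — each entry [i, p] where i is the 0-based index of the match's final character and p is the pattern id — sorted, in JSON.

Construct AC machine:
Trie (insert patterns):
  0='ε' goto b→10 c→1 e→15
  1='c' goto a→4 b→8 e→2
  2='ce' goto c→3
  3='cec' goto ·  ←P0
  4='ca' goto e→5
  5='cae' goto a→6
  6='caea' goto b→7
  7='caeab' goto ·  ←P1
  8='cb' goto c→9
  9='cbc' goto ·  ←P2
  10='b' goto a→19 b→11
  11='bb' goto a→12
  12='bba' goto d→13
  13='bbad' goto c→14
  14='bbadc' goto ·  ←P3
  15='e' goto c→16
  16='ec' goto e→17  ←P6
  17='ece' goto d→18
  18='eced' goto ·  ←P4
  19='ba' goto e→20
  20='bae' goto ·  ←P5

BFS fail/out derivation:
  n1('c'): parent n0 fail=0; on 'c' 0 → fail=0;  out ∅∪∅=∅
  n10('b'): parent n0 fail=0; on 'b' 0 → fail=0;  out ∅∪∅=∅
  n15('e'): parent n0 fail=0; on 'e' 0 → fail=0;  out ∅∪∅=∅
  n2('ce'): parent n1 fail=0; on 'e' 0 → fail=15;  out ∅∪∅=∅
  n4('ca'): parent n1 fail=0; on 'a' 0 → fail=0;  out ∅∪∅=∅
  n8('cb'): parent n1 fail=0; on 'b' 0 → fail=10;  out ∅∪∅=∅
  n11('bb'): parent n10 fail=0; on 'b' 0 → fail=10;  out ∅∪∅=∅
  n16('ec'): parent n15 fail=0; on 'c' 0 → fail=1;  out {6}∪∅={6}
  n19('ba'): parent n10 fail=0; on 'a' 0 → fail=0;  out ∅∪∅=∅
  n3('cec'): parent n2 fail=15; on 'c' 15 → fail=16;  out {0}∪{6}={0,6}
  n5('cae'): parent n4 fail=0; on 'e' 0 → fail=15;  out ∅∪∅=∅
  n9('cbc'): parent n8 fail=10; on 'c' 10→0 → fail=1;  out {2}∪∅={2}
  n12('bba'): parent n11 fail=10; on 'a' 10 → fail=19;  out ∅∪∅=∅
  n17('ece'): parent n16 fail=1; on 'e' 1 → fail=2;  out ∅∪∅=∅
  n20('bae'): parent n19 fail=0; on 'e' 0 → fail=15;  out {5}∪∅={5}
  n6('caea'): parent n5 fail=15; on 'a' 15→0 → fail=0;  out ∅∪∅=∅
  n13('bbad'): parent n12 fail=19; on 'd' 19→0 → fail=0;  out ∅∪∅=∅
  n18('eced'): parent n17 fail=2; on 'd' 2→15→0 → fail=0;  out {4}∪∅={4}
  n7('caeab'): parent n6 fail=0; on 'b' 0 → fail=10;  out {1}∪∅={1}
  n14('bbadc'): parent n13 fail=0; on 'c' 0 → fail=1;  out {3}∪∅={3}

Scan:
i=0 'b': node 0→10
i=1 'b': node 10→11
i=2 'a': node 11→12
i=3 'd': node 12→13
i=4 'c': node 13→14  → match P3@[0:4]
i=5 'a': node 14→4 ·f
i=6 'c': node 4→1 ·f
i=7 'b': node 1→8
i=8 'a': node 8→19 ·f
i=9 'e': node 19→20  → match P5@[7:9]
i=10 'c': node 20→16 ·f  → match P6@[9:10]
i=11 'b': node 16→8 ·f
i=12 'c': node 8→9  → match P2@[10:12]
i=13 'c': node 9→1 ·f
i=14 'b': node 1→8
i=15 'c': node 8→9  → match P2@[13:15]
i=16 'a': node 9→4 ·f
i=17 'c': node 4→1 ·f
i=18 'd': node 1→0 ·f
i=19 'd': node 0→0
i=20 'c': node 0→1
i=21 'e': node 1→2
i=22 'c': node 2→3  → match P0@[20:22],P6@[21:22]
i=23 'e': node 3→17 ·f

Matches: [[4,3],[9,5],[10,6],[12,2],[15,2],[22,0],[22,6]]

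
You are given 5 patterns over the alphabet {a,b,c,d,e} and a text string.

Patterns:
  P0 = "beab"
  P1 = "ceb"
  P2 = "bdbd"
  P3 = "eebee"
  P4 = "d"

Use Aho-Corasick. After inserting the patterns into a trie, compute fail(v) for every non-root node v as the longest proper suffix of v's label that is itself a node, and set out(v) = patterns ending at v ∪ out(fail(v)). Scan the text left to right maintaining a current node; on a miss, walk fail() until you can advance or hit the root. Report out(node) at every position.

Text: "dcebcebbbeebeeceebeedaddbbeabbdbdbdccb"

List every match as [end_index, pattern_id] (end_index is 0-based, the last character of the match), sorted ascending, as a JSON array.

Build:
Trie nodes:
  n0 'ε': b→1 c→5 d→16 e→11
  n1 'b': d→8 e→2
  n2 'be': a→3
  n3 'bea': b→4
  n4 'beab': ·  ←P0
  n5 'c': e→6
  n6 'ce': b→7
  n7 'ceb': ·  ←P1
  n8 'bd': b→9
  n9 'bdb': d→10
  n10 'bdbd': ·  ←P2
  n11 'e': e→12
  n12 'ee': b→13
  n13 'eeb': e→14
  n14 'eebe': e→15
  n15 'eebee': ·  ←P3
  n16 'd': ·  ←P4

Failure links (BFS by depth):
  fail(1) 'b': from fail(0)=0 chase 'b': 0 ⇒ 0;  out=∅∪out(0)=∅
  fail(5) 'c': from fail(0)=0 chase 'c': 0 ⇒ 0;  out=∅∪out(0)=∅
  fail(11) 'e': from fail(0)=0 chase 'e': 0 ⇒ 0;  out=∅∪out(0)=∅
  fail(16) 'd': from fail(0)=0 chase 'd': 0 ⇒ 0;  out={4}∪out(0)={4}
  fail(2) 'be': from fail(1)=0 chase 'e': 0 ⇒ 11;  out=∅∪out(11)=∅
  fail(6) 'ce': from fail(5)=0 chase 'e': 0 ⇒ 11;  out=∅∪out(11)=∅
  fail(8) 'bd': from fail(1)=0 chase 'd': 0 ⇒ 16;  out=∅∪out(16)={4}
  fail(12) 'ee': from fail(11)=0 chase 'e': 0 ⇒ 11;  out=∅∪out(11)=∅
  fail(3) 'bea': from fail(2)=11 chase 'a': 11→0 ⇒ 0;  out=∅∪out(0)=∅
  fail(7) 'ceb': from fail(6)=11 chase 'b': 11→0 ⇒ 1;  out={1}∪out(1)={1}
  fail(9) 'bdb': from fail(8)=16 chase 'b': 16→0 ⇒ 1;  out=∅∪out(1)=∅
  fail(13) 'eeb': from fail(12)=11 chase 'b': 11→0 ⇒ 1;  out=∅∪out(1)=∅
  fail(4) 'beab': from fail(3)=0 chase 'b': 0 ⇒ 1;  out={0}∪out(1)={0}
  fail(10) 'bdbd': from fail(9)=1 chase 'd': 1 ⇒ 8;  out={2}∪out(8)={2,4}
  fail(14) 'eebe': from fail(13)=1 chase 'e': 1 ⇒ 2;  out=∅∪out(2)=∅
  fail(15) 'eebee': from fail(14)=2 chase 'e': 2→11 ⇒ 12;  out={3}∪out(12)={3}

Run:
i=0 'd': node 0→16  emit P4@[0:0]
i=1 'c': node 16→5 (via fail)
i=2 'e': node 5→6
i=3 'b': node 6→7  emit P1@[1:3]
i=4 'c': node 7→5 (via fail)
i=5 'e': node 5→6
i=6 'b': node 6→7  emit P1@[4:6]
i=7 'b': node 7→1 (via fail)
i=8 'b': node 1→1 (via fail)
i=9 'e': node 1→2
i=10 'e': node 2→12 (via fail)
i=11 'b': node 12→13
i=12 'e': node 13→14
i=13 'e': node 14→15  emit P3@[9:13]
i=14 'c': node 15→5 (via fail)
i=15 'e': node 5→6
i=16 'e': node 6→12 (via fail)
i=17 'b': node 12→13
i=18 'e': node 13→14
i=19 'e': node 14→15  emit P3@[15:19]
i=20 'd': node 15→16 (via fail)  emit P4@[20:20]
i=21 'a': node 16→0 (via fail)
i=22 'd': node 0→16  emit P4@[22:22]
i=23 'd': node 16→16 (via fail)  emit P4@[23:23]
i=24 'b': node 16→1 (via fail)
i=25 'b': node 1→1 (via fail)
i=26 'e': node 1→2
i=27 'a': node 2→3
i=28 'b': node 3→4  emit P0@[25:28]
i=29 'b': node 4→1 (via fail)
i=30 'd': node 1→8  emit P4@[30:30]
i=31 'b': node 8→9
i=32 'd': node 9→10  emit P2@[29:32],P4@[32:32]
i=33 'b': node 10→9 (via fail)
i=34 'd': node 9→10  emit P2@[31:34],P4@[34:34]
i=35 'c': node 10→5 (via fail)
i=36 'c': node 5→5 (via fail)
i=37 'b': node 5→1 (via fail)

All matches (sorted): [[0,4],[3,1],[6,1],[13,3],[19,3],[20,4],[22,4],[23,4],[28,0],[30,4],[32,2],[32,4],[34,2],[34,4]]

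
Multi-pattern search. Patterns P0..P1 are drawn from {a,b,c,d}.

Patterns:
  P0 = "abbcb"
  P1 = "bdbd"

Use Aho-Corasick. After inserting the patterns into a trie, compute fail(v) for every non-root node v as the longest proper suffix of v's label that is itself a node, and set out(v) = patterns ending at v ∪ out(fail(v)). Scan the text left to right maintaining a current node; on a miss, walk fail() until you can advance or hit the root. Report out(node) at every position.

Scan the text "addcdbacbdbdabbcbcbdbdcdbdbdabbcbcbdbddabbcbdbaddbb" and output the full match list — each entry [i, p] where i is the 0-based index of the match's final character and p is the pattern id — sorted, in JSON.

Construct AC machine:
Trie (insert patterns):
  0='ε' goto a→1 b→6
  1='a' goto b→2
  2='ab' goto b→3
  3='abb' goto c→4
  4='abbc' goto b→5
  5='abbcb' goto ·  ←P0
  6='b' goto d→7
  7='bd' goto b→8
  8='bdb' goto d→9
  9='bdbd' goto ·  ←P1

Failure links (BFS by depth):
  fail(1) 'a': from fail(0)=0 chase 'a': 0 ⇒ 0;  out=∅∪out(0)=∅
  fail(6) 'b': from fail(0)=0 chase 'b': 0 ⇒ 0;  out=∅∪out(0)=∅
  fail(2) 'ab': from fail(1)=0 chase 'b': 0 ⇒ 6;  out=∅∪out(6)=∅
  fail(7) 'bd': from fail(6)=0 chase 'd': 0 ⇒ 0;  out=∅∪out(0)=∅
  fail(3) 'abb': from fail(2)=6 chase 'b': 6→0 ⇒ 6;  out=∅∪out(6)=∅
  fail(8) 'bdb': from fail(7)=0 chase 'b': 0 ⇒ 6;  out=∅∪out(6)=∅
  fail(4) 'abbc': from fail(3)=6 chase 'c': 6→0 ⇒ 0;  out=∅∪out(0)=∅
  fail(9) 'bdbd': from fail(8)=6 chase 'd': 6 ⇒ 7;  out={1}∪out(7)={1}
  fail(5) 'abbcb': from fail(4)=0 chase 'b': 0 ⇒ 6;  out={0}∪out(6)={0}

Scan:
[0] read 'a'  n0⇒n1
[1] read 'd'  n1⇒n0 ·f
[2] read 'd'  n0⇒n0
[3] read 'c'  n0⇒n0
[4] read 'd'  n0⇒n0
[5] read 'b'  n0⇒n6
[6] read 'a'  n6⇒n1 ·f
[7] read 'c'  n1⇒n0 ·f
[8] read 'b'  n0⇒n6
[9] read 'd'  n6⇒n7
[10] read 'b'  n7⇒n8
[11] read 'd'  n8⇒n9  emit P1@[8:11]
[12] read 'a'  n9⇒n1 ·f
[13] read 'b'  n1⇒n2
[14] read 'b'  n2⇒n3
[15] read 'c'  n3⇒n4
[16] read 'b'  n4⇒n5  emit P0@[12:16]
[17] read 'c'  n5⇒n0 ·f
[18] read 'b'  n0⇒n6
[19] read 'd'  n6⇒n7
[20] read 'b'  n7⇒n8
[21] read 'd'  n8⇒n9  emit P1@[18:21]
[22] read 'c'  n9⇒n0 ·f
[23] read 'd'  n0⇒n0
[24] read 'b'  n0⇒n6
[25] read 'd'  n6⇒n7
[26] read 'b'  n7⇒n8
[27] read 'd'  n8⇒n9  emit P1@[24:27]
[28] read 'a'  n9⇒n1 ·f
[29] read 'b'  n1⇒n2
[30] read 'b'  n2⇒n3
[31] read 'c'  n3⇒n4
[32] read 'b'  n4⇒n5  emit P0@[28:32]
[33] read 'c'  n5⇒n0 ·f
[34] read 'b'  n0⇒n6
[35] read 'd'  n6⇒n7
[36] read 'b'  n7⇒n8
[37] read 'd'  n8⇒n9  emit P1@[34:37]
[38] read 'd'  n9⇒n0 ·f
[39] read 'a'  n0⇒n1
[40] read 'b'  n1⇒n2
[41] read 'b'  n2⇒n3
[42] read 'c'  n3⇒n4
[43] read 'b'  n4⇒n5  emit P0@[39:43]
[44] read 'd'  n5⇒n7 ·f
[45] read 'b'  n7⇒n8
[46] read 'a'  n8⇒n1 ·f
[47] read 'd'  n1⇒n0 ·f
[48] read 'd'  n0⇒n0
[49] read 'b'  n0⇒n6
[50] read 'b'  n6⇒n6 ·f

Result: [[11,1],[16,0],[21,1],[27,1],[32,0],[37,1],[43,0]]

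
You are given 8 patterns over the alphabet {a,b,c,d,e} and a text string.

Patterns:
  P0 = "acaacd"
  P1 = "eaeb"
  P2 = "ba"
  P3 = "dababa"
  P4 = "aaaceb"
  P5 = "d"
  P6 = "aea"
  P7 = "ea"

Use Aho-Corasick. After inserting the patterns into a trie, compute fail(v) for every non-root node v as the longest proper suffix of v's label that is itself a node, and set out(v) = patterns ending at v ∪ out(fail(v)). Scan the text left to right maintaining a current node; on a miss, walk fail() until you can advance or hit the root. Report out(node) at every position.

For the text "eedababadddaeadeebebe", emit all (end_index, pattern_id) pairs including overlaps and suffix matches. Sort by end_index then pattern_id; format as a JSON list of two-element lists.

Build automaton:
Trie nodes:
  n0 'ε': a→1 b→11 d→13 e→7
  n1 'a': a→19 c→2 e→24
  n2 'ac': a→3
  n3 'aca': a→4
  n4 'acaa': c→5
  n5 'acaac': d→6
  n6 'acaacd': ·  ←P0
  n7 'e': a→8
  n8 'ea': e→9  ←P7
  n9 'eae': b→10
  n10 'eaeb': ·  ←P1
  n11 'b': a→12
  n12 'ba': ·  ←P2
  n13 'd': a→14  ←P5
  n14 'da': b→15
  n15 'dab': a→16
  n16 'daba': b→17
  n17 'dabab': a→18
  n18 'dababa': ·  ←P3
  n19 'aa': a→20
  n20 'aaa': c→21
  n21 'aaac': e→22
  n22 'aaace': b→23
  n23 'aaaceb': ·  ←P4
  n24 'ae': a→25
  n25 'aea': ·  ←P6

Failure links (BFS by depth):
  fail(1) 'a': from fail(0)=0 chase 'a': 0 ⇒ 0;  out=∅∪out(0)=∅
  fail(7) 'e': from fail(0)=0 chase 'e': 0 ⇒ 0;  out=∅∪out(0)=∅
  fail(11) 'b': from fail(0)=0 chase 'b': 0 ⇒ 0;  out=∅∪out(0)=∅
  fail(13) 'd': from fail(0)=0 chase 'd': 0 ⇒ 0;  out={5}∪out(0)={5}
  fail(2) 'ac': from fail(1)=0 chase 'c': 0 ⇒ 0;  out=∅∪out(0)=∅
  fail(8) 'ea': from fail(7)=0 chase 'a': 0 ⇒ 1;  out={7}∪out(1)={7}
  fail(12) 'ba': from fail(11)=0 chase 'a': 0 ⇒ 1;  out={2}∪out(1)={2}
  fail(14) 'da': from fail(13)=0 chase 'a': 0 ⇒ 1;  out=∅∪out(1)=∅
  fail(19) 'aa': from fail(1)=0 chase 'a': 0 ⇒ 1;  out=∅∪out(1)=∅
  fail(24) 'ae': from fail(1)=0 chase 'e': 0 ⇒ 7;  out=∅∪out(7)=∅
  fail(3) 'aca': from fail(2)=0 chase 'a': 0 ⇒ 1;  out=∅∪out(1)=∅
  fail(9) 'eae': from fail(8)=1 chase 'e': 1 ⇒ 24;  out=∅∪out(24)=∅
  fail(15) 'dab': from fail(14)=1 chase 'b': 1→0 ⇒ 11;  out=∅∪out(11)=∅
  fail(20) 'aaa': from fail(19)=1 chase 'a': 1 ⇒ 19;  out=∅∪out(19)=∅
  fail(25) 'aea': from fail(24)=7 chase 'a': 7 ⇒ 8;  out={6}∪out(8)={6,7}
  fail(4) 'acaa': from fail(3)=1 chase 'a': 1 ⇒ 19;  out=∅∪out(19)=∅
  fail(10) 'eaeb': from fail(9)=24 chase 'b': 24→7→0 ⇒ 11;  out={1}∪out(11)={1}
  fail(16) 'daba': from fail(15)=11 chase 'a': 11 ⇒ 12;  out=∅∪out(12)={2}
  fail(21) 'aaac': from fail(20)=19 chase 'c': 19→1 ⇒ 2;  out=∅∪out(2)=∅
  fail(5) 'acaac': from fail(4)=19 chase 'c': 19→1 ⇒ 2;  out=∅∪out(2)=∅
  fail(17) 'dabab': from fail(16)=12 chase 'b': 12→1→0 ⇒ 11;  out=∅∪out(11)=∅
  fail(22) 'aaace': from fail(21)=2 chase 'e': 2→0 ⇒ 7;  out=∅∪out(7)=∅
  fail(6) 'acaacd': from fail(5)=2 chase 'd': 2→0 ⇒ 13;  out={0}∪out(13)={0,5}
  fail(18) 'dababa': from fail(17)=11 chase 'a': 11 ⇒ 12;  out={3}∪out(12)={2,3}
  fail(23) 'aaaceb': from fail(22)=7 chase 'b': 7→0 ⇒ 11;  out={4}∪out(11)={4}

Scan:
i=0 'e': node 0→7
i=1 'e': node 7→7 (via fail)
i=2 'd': node 7→13 (via fail)  ** P5@[2:2]
i=3 'a': node 13→14
i=4 'b': node 14→15
i=5 'a': node 15→16  ** P2@[4:5]
i=6 'b': node 16→17
i=7 'a': node 17→18  ** P2@[6:7],P3@[2:7]
i=8 'd': node 18→13 (via fail)  ** P5@[8:8]
i=9 'd': node 13→13 (via fail)  ** P5@[9:9]
i=10 'd': node 13→13 (via fail)  ** P5@[10:10]
i=11 'a': node 13→14
i=12 'e': node 14→24 (via fail)
i=13 'a': node 24→25  ** P6@[11:13],P7@[12:13]
i=14 'd': node 25→13 (via fail)  ** P5@[14:14]
i=15 'e': node 13→7 (via fail)
i=16 'e': node 7→7 (via fail)
i=17 'b': node 7→11 (via fail)
i=18 'e': node 11→7 (via fail)
i=19 'b': node 7→11 (via fail)
i=20 'e': node 11→7 (via fail)

All matches (sorted): [[2,5],[5,2],[7,2],[7,3],[8,5],[9,5],[10,5],[13,6],[13,7],[14,5]]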